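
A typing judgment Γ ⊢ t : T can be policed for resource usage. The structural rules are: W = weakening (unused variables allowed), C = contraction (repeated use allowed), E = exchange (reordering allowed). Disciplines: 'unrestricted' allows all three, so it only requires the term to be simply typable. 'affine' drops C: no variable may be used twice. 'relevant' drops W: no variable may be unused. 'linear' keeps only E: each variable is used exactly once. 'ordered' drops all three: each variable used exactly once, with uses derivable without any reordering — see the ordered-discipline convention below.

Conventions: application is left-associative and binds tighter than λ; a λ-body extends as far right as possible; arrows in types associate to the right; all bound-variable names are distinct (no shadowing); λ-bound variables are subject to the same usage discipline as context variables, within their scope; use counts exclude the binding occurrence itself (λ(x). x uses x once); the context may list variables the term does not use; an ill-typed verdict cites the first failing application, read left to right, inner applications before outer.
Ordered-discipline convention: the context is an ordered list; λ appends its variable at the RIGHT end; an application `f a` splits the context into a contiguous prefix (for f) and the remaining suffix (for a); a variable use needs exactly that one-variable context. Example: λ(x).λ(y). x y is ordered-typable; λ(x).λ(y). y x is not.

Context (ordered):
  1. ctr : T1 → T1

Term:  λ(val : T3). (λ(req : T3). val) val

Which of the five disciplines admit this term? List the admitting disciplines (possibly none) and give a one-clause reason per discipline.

admitted by: unrestricted
use counts: ctr=0; val [bound]=2; req [bound]=0
uses in reading order: val, val
typing: ✓ — T3 → T3
ordered: ✗, val ×2 used more than once (contraction); ctr, req never used (weakening)
linear: ✗, val ×2 used more than once (contraction); ctr, req never used (weakening)
affine: ✗, val ×2 used more than once (contraction)
relevant: ✗, ctr, req never used (weakening)
unrestricted: ✓, typability at T3 → T3 is all that's needed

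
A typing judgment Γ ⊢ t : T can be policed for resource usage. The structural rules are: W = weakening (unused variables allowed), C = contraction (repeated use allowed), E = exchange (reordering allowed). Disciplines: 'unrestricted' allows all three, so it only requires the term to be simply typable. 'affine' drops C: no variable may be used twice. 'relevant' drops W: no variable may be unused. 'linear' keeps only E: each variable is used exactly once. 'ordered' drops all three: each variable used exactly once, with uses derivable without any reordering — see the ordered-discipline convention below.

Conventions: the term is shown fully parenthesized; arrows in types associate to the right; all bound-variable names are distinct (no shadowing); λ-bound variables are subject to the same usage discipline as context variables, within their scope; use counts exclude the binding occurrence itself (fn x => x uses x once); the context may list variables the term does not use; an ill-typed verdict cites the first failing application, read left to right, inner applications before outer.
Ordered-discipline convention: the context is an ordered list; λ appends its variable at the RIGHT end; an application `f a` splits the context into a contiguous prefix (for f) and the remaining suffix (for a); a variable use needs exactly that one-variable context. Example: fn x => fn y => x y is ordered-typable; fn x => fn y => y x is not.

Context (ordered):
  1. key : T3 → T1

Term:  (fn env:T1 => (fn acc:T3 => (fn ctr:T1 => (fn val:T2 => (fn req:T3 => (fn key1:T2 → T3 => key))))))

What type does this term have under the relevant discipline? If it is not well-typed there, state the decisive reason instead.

not well-typed under relevant — env, acc, ctr, val, req, key1 left unused
use counts: key: 1×; env [bound]: 0×; acc [bound]: 0×; ctr [bound]: 0×; val [bound]: 0×; req [bound]: 0×; key1 [bound]: 0×
uses in reading order: key
typing: ✓ — T1 → T3 → T1 → T2 → T3 → (T2 → T3) → T3 → T1
per-discipline verdicts: ordered ✗; linear ✗; affine ✓; relevant ✗; unrestricted ✓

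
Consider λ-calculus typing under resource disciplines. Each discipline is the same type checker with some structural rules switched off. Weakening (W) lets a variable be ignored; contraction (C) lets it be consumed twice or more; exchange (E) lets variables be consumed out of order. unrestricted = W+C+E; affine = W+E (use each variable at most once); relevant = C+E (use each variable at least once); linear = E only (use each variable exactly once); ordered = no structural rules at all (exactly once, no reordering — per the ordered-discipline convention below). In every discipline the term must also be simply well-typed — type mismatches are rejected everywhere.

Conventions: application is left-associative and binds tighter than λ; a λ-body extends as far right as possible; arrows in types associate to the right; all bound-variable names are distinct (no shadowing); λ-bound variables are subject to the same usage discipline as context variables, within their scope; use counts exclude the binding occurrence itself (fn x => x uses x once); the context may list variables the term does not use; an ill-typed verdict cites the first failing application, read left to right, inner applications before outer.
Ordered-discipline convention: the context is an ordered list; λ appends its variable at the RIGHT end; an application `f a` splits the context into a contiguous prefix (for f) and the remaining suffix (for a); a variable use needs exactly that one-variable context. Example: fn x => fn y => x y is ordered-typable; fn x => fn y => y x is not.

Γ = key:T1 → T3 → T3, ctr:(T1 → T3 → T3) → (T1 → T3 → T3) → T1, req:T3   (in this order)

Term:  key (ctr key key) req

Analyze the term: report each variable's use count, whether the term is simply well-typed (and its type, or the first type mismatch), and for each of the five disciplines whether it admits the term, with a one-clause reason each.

counts: key=3; ctr=1; req=1
order of uses: key, ctr, key, key, req
typing: the term checks, with type T3
ordered ✗ (key ×3 used more than once (contraction))
linear ✗ (key ×3 used more than once (contraction))
affine ✗ (key ×3 used more than once (contraction))
relevant ✓ (at least one use each (key, ctr, req))
unrestricted ✓ (typability at T3 is all that's needed)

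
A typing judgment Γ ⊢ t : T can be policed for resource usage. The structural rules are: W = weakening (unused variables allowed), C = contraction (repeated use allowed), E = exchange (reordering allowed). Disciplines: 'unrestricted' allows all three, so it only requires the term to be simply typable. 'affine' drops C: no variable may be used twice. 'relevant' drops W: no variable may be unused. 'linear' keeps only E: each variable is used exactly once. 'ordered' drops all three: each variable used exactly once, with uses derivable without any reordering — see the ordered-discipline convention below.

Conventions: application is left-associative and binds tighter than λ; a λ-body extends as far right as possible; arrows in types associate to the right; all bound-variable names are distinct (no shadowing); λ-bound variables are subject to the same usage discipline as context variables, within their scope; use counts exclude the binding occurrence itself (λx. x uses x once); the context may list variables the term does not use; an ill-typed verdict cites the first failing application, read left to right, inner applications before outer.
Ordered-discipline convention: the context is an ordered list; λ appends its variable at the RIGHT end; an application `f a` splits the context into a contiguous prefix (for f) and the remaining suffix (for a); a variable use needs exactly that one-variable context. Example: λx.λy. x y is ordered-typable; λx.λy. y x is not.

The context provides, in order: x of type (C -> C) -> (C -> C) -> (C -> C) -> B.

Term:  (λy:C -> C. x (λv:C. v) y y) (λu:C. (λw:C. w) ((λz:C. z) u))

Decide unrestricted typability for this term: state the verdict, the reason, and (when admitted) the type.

yes — type-checks (B) and nothing is barred; term : B
use counts: x ×1; y [bound] ×2; v [bound] ×1; u [bound] ×1; w [bound] ×1; z [bound] ×1
use order (left to right): x, v, y, y, w, z, u
typing: well-typed at B
per-discipline verdicts: ordered ✗; linear ✗; affine ✗; relevant ✓; unrestricted ✓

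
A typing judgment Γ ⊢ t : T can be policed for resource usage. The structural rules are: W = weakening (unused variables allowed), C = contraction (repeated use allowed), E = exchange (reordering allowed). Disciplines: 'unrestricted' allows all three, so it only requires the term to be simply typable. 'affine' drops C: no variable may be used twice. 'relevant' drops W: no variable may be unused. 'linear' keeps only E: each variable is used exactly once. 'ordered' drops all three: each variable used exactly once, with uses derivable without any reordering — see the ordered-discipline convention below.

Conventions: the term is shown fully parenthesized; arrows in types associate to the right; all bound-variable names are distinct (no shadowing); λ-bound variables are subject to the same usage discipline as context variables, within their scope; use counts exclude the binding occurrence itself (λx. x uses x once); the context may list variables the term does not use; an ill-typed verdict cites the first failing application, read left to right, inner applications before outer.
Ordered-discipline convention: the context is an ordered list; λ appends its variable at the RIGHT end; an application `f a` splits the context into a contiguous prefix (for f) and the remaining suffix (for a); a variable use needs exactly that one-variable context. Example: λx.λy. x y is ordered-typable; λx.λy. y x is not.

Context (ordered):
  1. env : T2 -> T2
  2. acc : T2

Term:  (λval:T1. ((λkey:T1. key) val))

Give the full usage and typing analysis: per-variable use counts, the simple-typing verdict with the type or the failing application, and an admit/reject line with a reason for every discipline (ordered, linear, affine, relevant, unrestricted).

counts: env ×0, acc ×0, val [bound] ×1, key [bound] ×1
order of uses: key, val
typing: well-typed at T1 -> T1
ordered ✗ (env, acc never used (weakening))
linear ✗ (env, acc never used (weakening))
affine ✓ (none of env, acc, val, key used more than once)
relevant ✗ (env, acc never used (weakening))
unrestricted ✓ (well-typed at T1 -> T1; no restrictions here)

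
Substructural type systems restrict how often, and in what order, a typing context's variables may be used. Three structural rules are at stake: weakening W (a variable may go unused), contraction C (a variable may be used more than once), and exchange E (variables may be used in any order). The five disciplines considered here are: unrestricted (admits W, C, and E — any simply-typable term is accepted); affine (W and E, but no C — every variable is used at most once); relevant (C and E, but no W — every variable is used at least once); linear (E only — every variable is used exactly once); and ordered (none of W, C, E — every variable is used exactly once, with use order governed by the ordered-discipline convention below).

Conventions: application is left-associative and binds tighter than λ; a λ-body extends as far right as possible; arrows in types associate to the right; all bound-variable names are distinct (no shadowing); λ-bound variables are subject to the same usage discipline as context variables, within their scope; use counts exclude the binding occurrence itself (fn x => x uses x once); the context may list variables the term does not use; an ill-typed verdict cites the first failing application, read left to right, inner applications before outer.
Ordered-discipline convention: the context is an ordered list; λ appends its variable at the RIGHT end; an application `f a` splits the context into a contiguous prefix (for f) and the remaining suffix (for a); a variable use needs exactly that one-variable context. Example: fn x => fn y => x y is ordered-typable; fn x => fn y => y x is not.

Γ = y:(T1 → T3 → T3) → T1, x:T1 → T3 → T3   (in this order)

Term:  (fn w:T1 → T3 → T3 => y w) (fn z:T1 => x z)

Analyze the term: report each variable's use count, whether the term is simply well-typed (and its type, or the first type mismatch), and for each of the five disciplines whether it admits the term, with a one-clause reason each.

counts: y ×1; x ×1; w [bound] ×1; z [bound] ×1
use order (left to right): y, w, x, z
typing: the term checks, with type T1
ordered ✓ (one use each (y, x, w, z); ordered split holds)
linear ✓ (y, x, w, z: one use apiece)
affine ✓ (none of y, x, w, z used more than once)
relevant ✓ (at least one use each (y, x, w, z))
unrestricted ✓ (simply typable at T1; W, C, E all held)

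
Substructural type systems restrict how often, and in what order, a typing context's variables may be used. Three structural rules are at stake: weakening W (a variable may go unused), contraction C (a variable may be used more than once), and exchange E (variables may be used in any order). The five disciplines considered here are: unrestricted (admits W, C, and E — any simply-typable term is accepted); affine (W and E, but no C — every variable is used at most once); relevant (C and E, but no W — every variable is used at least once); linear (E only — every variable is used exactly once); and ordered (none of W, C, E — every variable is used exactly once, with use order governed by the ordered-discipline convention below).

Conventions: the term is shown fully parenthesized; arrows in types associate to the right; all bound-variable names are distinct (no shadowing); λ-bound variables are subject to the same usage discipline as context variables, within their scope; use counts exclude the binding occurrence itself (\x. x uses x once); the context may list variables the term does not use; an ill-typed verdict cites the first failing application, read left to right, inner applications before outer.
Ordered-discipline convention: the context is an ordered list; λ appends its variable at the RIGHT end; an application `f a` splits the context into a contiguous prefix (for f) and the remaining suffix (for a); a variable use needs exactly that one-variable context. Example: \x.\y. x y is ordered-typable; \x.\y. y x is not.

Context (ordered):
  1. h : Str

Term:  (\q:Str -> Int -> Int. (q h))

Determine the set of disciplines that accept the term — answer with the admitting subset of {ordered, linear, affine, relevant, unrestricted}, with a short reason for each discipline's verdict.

admitted in: linear, affine, relevant, unrestricted
usage: h: 1; q (λ-bound): 1
left-to-right use order: q, h
typing: well-typed at (Str -> Int -> Int) -> Int -> Int
ordered: ✗, no contiguous prefix/suffix split fits q, h
linear: ✓, each of h, q used exactly once
affine: ✓, no duplicate uses among h, q
relevant: ✓, h, q: all used, weakening unneeded
unrestricted: ✓, well-typed at (Str -> Int -> Int) -> Int -> Int; no restrictions here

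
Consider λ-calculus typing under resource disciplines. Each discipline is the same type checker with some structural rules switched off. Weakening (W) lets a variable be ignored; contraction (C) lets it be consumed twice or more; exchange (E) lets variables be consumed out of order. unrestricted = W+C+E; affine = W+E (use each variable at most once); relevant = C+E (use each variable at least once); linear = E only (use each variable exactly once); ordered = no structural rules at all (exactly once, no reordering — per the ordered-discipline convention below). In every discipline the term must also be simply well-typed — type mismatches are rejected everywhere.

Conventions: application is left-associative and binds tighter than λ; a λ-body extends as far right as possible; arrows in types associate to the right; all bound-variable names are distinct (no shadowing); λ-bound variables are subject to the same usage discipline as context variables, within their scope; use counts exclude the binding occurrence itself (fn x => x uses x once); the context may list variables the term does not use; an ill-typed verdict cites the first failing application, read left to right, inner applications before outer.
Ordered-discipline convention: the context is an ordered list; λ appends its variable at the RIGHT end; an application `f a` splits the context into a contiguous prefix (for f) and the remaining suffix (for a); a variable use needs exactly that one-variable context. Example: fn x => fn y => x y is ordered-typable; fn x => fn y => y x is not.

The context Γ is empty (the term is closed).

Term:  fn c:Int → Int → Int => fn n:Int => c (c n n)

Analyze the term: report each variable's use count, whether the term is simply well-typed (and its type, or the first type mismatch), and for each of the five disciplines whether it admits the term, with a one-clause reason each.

counts: c [bound]=2; n [bound]=2
uses in reading order: c, c, n, n
typing: the term checks, with type (Int → Int → Int) → Int → Int → Int
ordered: ✗ — needs contraction — c ×2, n ×2
linear: ✗ — needs contraction — c ×2, n ×2
affine: ✗ — needs contraction — c ×2, n ×2
relevant: ✓ — none of c, n goes unused
unrestricted: ✓ — typability at (Int → Int → Int) → Int → Int → Int is all that's needed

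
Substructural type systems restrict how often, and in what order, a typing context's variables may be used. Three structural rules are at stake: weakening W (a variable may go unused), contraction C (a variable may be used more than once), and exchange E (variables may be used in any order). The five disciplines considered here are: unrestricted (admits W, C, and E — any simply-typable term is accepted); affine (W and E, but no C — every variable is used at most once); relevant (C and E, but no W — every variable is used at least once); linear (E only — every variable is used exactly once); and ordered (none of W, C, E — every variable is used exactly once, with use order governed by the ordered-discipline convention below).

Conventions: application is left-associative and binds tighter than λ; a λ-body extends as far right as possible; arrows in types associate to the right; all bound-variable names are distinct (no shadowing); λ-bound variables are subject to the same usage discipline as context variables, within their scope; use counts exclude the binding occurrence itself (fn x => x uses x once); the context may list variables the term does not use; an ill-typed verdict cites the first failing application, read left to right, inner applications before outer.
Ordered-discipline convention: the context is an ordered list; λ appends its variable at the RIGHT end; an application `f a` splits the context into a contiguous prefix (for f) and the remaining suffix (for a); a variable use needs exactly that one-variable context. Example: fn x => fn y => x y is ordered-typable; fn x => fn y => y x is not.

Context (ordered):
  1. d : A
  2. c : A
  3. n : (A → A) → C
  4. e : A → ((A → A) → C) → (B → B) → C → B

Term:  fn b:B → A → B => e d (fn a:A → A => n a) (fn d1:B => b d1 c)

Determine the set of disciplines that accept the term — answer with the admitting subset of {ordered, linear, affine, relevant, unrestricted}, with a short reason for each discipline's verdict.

admitted by: linear, affine, relevant, unrestricted
use counts: d: 1×, c: 1×, n: 1×, e: 1×, b (bound): 1×, a (bound): 1×, d1 (bound): 1×
order of uses: e, d, n, a, b, d1, c
typing: well-typed — term : (B → A → B) → C → B
ordered: ✗ — no ordered split (uses run e, d, n, a, b, d1, c)
linear: ✓ — d, c, n, e, b, a, d1: one use apiece
affine: ✓ — no duplicate uses among d, c, n, e, b, a, d1
relevant: ✓ — every one of d, c, n, e, b, a, d1 appears
unrestricted: ✓ — typability at (B → A → B) → C → B is all that's needed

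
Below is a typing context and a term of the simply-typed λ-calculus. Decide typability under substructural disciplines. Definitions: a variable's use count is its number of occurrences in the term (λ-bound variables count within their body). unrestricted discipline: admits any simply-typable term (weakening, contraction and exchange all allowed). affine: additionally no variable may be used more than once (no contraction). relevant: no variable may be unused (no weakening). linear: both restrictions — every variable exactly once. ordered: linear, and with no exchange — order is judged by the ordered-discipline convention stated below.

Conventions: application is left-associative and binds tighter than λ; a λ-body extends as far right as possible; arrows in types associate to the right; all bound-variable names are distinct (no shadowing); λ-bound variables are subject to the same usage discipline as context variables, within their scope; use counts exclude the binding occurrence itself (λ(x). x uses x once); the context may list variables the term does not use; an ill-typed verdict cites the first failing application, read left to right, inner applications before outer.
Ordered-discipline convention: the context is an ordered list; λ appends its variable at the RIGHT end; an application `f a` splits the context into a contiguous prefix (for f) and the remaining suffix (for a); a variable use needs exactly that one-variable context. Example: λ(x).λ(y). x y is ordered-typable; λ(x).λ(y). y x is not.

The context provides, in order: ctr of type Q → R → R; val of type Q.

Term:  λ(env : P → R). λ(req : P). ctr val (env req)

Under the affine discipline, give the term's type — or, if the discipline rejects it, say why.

term : (P → R) → P → R
use counts: ctr: 1×, val: 1×, env (λ-bound): 1×, req (λ-bound): 1×
uses in reading order: ctr, val, env, req
typing: ✓ — (P → R) → P → R
per-discipline verdicts: ordered ✓ | linear ✓ | affine ✓ | relevant ✓ | unrestricted ✓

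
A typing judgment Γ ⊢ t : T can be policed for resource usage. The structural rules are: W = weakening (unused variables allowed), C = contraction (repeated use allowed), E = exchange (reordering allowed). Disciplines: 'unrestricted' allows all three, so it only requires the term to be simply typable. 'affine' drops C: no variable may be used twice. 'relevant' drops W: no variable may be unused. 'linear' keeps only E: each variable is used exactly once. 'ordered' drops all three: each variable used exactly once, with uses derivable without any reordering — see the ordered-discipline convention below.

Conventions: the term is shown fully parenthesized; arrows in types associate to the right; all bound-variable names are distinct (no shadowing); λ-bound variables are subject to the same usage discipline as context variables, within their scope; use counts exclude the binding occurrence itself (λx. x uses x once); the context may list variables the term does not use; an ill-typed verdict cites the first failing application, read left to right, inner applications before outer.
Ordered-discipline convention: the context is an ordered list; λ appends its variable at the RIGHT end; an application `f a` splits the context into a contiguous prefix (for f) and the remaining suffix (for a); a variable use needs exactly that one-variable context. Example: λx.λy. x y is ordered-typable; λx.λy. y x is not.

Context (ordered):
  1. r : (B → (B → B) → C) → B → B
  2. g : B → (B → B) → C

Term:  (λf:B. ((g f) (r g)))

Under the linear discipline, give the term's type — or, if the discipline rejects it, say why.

not well-typed under linear — g ×2 used more than once (contraction)
variable uses: r: 1×; g: 2×; f (λ-bound): 1×
use order (left to right): g, f, r, g
typing: the term checks, with type B → C
summary: ordered ✗ · linear ✗ · affine ✗ · relevant ✓ · unrestricted ✓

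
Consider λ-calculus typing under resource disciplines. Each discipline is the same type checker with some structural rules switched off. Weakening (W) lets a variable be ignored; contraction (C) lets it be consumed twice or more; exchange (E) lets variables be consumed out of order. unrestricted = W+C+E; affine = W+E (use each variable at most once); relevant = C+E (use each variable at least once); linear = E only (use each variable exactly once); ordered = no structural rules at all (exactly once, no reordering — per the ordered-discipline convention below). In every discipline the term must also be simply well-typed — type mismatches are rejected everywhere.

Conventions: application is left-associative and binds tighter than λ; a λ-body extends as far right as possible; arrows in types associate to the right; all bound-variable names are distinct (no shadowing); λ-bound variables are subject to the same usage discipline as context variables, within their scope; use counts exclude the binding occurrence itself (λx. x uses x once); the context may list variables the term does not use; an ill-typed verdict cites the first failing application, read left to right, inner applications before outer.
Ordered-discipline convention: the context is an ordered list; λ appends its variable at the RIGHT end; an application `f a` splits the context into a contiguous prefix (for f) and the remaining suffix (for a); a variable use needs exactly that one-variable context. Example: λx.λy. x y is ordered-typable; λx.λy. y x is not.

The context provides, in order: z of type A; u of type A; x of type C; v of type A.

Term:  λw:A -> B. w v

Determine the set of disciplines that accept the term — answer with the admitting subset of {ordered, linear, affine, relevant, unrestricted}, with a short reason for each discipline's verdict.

admitted in: affine, unrestricted
usage: z: 0×; u: 0×; x: 0×; v: 1×; w (λ-bound): 1×
left-to-right use order: w, v
typing: the term checks, with type (A -> B) -> B
ordered: ✗, z, u, x left unused
linear: ✗, z, u, x left unused
affine: ✓, none of z, u, x, v, w used more than once
relevant: ✗, z, u, x left unused
unrestricted: ✓, typability at (A -> B) -> B is all that's needed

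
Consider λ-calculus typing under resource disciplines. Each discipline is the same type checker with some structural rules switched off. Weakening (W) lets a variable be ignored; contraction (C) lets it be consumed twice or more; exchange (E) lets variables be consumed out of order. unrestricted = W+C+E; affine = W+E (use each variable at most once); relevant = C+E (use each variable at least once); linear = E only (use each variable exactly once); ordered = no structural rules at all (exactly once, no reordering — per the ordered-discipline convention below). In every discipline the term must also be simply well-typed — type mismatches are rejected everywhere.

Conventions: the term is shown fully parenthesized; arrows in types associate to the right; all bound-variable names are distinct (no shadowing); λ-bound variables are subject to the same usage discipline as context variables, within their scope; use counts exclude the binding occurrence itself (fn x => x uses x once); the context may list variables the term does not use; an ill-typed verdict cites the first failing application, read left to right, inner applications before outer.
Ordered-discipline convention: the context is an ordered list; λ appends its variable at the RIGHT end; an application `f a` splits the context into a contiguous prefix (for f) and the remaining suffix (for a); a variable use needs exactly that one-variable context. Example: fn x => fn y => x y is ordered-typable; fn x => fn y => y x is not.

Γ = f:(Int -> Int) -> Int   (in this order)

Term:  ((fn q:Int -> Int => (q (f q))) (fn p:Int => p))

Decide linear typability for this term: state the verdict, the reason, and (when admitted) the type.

no — repeated use of q ×2
usage: f=1; q [bound]=2; p [bound]=1
use order (left to right): q, f, q, p
typing: well-typed — term : Int
all disciplines: ordered ✗ · linear ✗ · affine ✗ · relevant ✓ · unrestricted ✓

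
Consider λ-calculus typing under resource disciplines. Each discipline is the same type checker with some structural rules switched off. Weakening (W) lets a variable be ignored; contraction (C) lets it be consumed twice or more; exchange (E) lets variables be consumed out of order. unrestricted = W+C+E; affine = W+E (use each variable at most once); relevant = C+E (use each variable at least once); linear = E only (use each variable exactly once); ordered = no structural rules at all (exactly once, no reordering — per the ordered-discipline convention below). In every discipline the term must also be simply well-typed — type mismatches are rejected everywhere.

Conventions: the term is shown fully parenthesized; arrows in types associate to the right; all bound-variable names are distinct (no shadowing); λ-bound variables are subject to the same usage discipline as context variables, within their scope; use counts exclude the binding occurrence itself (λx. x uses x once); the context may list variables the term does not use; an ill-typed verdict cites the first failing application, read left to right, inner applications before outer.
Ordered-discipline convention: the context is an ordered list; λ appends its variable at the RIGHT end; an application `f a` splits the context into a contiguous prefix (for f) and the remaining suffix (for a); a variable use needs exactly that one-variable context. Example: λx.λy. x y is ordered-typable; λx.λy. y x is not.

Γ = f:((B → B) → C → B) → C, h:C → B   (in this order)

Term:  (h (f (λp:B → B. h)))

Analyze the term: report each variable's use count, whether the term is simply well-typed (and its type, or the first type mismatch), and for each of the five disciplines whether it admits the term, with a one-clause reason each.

use counts: f: 1, h: 2, p (λ-bound): 0
use order (left to right): h, f, h
typing: well-typed at B
ordered: ✗ — needs contraction — h ×2; unused: p — weakening required
linear: ✗ — needs contraction — h ×2; unused: p — weakening required
affine: ✗ — needs contraction — h ×2
relevant: ✗ — unused: p — weakening required
unrestricted: ✓ — typability at B is all that's needed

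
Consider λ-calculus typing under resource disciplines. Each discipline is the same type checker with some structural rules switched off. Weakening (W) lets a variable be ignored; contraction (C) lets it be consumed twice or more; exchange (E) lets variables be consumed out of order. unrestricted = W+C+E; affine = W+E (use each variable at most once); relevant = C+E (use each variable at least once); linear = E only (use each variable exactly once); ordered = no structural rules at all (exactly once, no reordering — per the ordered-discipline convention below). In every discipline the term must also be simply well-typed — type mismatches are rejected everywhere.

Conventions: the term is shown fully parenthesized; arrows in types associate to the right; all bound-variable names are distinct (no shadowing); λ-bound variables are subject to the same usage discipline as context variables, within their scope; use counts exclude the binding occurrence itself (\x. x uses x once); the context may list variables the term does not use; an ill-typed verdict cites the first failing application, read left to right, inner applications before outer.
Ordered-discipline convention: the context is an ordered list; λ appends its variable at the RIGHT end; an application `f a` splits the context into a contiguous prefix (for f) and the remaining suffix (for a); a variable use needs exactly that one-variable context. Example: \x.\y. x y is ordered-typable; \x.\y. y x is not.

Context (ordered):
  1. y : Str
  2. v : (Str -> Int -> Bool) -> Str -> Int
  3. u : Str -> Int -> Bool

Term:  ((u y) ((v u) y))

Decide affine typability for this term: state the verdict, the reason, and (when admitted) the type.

no — uses contraction: y ×2, u ×2
use counts: y: 2×; v: 1×; u: 2×
order of uses: u, y, v, u, y
typing: ✓ — Bool
all disciplines: ordered ✗; linear ✗; affine ✗; relevant ✓; unrestricted ✓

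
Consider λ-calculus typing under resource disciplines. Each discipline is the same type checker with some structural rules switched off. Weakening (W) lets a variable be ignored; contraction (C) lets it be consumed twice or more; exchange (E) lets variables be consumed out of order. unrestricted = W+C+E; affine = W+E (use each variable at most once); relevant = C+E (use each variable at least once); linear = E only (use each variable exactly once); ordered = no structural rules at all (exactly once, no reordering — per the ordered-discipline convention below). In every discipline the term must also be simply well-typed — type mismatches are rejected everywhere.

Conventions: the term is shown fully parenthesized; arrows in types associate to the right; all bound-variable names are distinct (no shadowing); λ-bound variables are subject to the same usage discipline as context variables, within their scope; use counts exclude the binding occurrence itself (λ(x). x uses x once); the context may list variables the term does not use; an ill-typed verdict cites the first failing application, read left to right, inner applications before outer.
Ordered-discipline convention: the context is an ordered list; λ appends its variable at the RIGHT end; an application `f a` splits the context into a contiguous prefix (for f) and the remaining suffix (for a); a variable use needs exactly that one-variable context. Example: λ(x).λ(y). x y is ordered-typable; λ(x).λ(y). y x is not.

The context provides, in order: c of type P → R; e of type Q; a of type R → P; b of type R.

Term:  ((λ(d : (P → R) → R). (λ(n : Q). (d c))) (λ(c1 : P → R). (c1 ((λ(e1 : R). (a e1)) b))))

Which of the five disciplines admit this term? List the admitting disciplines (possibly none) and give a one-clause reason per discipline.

admitted in: affine, unrestricted
variable uses: c ×1; e ×0; a ×1; b ×1; d (bound) ×1; n (bound) ×0; c1 (bound) ×1; e1 (bound) ×1
use order (left to right): d, c, c1, a, e1, b
typing: well-typed — term : Q → R
ordered: ✗, needs weakening: e, n unused
linear: ✗, needs weakening: e, n unused
affine: ✓, at most one use each (c, e, a, b, d, n, c1, e1)
relevant: ✗, needs weakening: e, n unused
unrestricted: ✓, typability at Q → R is all that's needed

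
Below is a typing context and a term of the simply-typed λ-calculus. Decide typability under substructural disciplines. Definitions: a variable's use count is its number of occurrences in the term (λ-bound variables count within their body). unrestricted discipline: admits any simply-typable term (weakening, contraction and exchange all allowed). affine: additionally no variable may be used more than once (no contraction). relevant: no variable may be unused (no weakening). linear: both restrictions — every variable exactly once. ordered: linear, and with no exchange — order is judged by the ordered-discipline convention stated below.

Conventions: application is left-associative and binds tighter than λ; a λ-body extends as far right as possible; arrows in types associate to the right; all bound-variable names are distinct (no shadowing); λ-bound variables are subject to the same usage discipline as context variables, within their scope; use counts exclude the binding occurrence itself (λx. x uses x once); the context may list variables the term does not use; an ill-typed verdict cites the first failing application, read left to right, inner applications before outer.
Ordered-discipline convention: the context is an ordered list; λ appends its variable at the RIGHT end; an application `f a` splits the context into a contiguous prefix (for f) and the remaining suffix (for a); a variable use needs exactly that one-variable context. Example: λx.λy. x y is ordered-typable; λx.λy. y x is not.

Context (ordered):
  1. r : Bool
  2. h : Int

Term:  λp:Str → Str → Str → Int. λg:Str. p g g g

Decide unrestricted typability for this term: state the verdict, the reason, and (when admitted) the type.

yes — simply typable at (Str → Str → Str → Int) → Str → Int; W, C, E all held; term : (Str → Str → Str → Int) → Str → Int
counts: r: 0×, h: 0×, p [bound]: 1×, g [bound]: 3×
order of uses: p, g, g, g
typing: well-typed at (Str → Str → Str → Int) → Str → Int
across the five disciplines: ordered ✗, linear ✗, affine ✗, relevant ✗, unrestricted ✓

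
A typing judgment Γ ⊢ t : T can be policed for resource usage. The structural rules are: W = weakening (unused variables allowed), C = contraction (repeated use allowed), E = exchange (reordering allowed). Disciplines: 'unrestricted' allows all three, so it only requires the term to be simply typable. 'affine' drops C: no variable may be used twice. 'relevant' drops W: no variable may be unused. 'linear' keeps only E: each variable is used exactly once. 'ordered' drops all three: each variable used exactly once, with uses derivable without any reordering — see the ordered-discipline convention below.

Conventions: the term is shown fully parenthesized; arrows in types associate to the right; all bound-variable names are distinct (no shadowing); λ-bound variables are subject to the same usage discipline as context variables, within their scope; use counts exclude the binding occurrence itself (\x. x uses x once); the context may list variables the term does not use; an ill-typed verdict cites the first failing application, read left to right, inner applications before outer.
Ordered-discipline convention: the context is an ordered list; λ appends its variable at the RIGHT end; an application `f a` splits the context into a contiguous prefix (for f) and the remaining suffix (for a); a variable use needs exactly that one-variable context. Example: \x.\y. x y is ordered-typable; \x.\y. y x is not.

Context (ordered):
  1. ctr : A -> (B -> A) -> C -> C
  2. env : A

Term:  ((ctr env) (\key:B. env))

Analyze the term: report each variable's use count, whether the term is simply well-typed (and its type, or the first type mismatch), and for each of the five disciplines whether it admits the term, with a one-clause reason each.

variable uses: ctr ×1; env ×2; key (bound) ×0
order of uses: ctr, env, env
typing: ✓ — C -> C
ordered: ✗, repeated use of env ×2; key never used (weakening)
linear: ✗, repeated use of env ×2; key never used (weakening)
affine: ✗, repeated use of env ×2
relevant: ✗, key never used (weakening)
unrestricted: ✓, well-typed at C -> C; no restrictions here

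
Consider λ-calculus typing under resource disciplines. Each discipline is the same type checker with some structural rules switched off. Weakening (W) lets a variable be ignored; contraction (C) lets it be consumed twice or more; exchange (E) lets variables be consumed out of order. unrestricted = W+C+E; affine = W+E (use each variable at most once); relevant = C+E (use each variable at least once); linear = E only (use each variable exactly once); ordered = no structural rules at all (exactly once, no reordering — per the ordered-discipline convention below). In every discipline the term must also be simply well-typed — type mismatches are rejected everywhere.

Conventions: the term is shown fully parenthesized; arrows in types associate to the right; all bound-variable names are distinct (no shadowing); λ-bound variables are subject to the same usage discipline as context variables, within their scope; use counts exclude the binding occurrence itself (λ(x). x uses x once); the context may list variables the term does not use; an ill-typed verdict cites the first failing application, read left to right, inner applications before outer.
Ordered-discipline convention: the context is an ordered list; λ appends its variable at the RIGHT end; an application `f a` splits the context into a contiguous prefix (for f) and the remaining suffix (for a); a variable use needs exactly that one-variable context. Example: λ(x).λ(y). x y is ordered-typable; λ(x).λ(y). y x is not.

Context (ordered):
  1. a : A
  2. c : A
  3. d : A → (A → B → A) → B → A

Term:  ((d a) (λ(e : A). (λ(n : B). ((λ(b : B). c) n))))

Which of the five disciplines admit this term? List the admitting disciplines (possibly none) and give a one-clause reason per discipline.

accepted by: affine, unrestricted
counts: a: 1×, c: 1×, d: 1×, e (bound): 0×, n (bound): 1×, b (bound): 0×
order of uses: d, a, c, n
typing: ✓ — B → A
ordered: ✗ — unused: e, b — weakening required
linear: ✗ — unused: e, b — weakening required
affine: ✓ — a, c, d, e, n, b: no repeats, contraction unneeded
relevant: ✗ — unused: e, b — weakening required
unrestricted: ✓ — type-checks (B → A) and nothing is barred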